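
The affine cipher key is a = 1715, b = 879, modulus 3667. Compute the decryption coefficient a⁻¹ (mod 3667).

2816

Run Euclid on (3667, 1715):
3667 = 2*1715 + 237
1715 = 7*237 + 56
237 = 4*56 + 13
56 = 4*13 + 4
13 = 3*4 + 1
4 = 4*1 + 0
Since gcd(1715, 3667) = 1, back-substitute to write 1 as a combination:
1 = 13 − 3·4
1 = −3·56 + 13·13
1 = 13·237 − 55·56
1 = −55·1715 + 398·237
1 = 398·3667 − 851·1715
Hence 1715⁻¹ ≡ -851 ≡ 2816 (mod 3667).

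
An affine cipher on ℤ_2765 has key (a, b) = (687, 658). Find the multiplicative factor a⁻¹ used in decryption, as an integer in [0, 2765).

813

Run Euclid on (2765, 687):
2765 = 4*687 + 17
687 = 40*17 + 7
17 = 2*7 + 3
7 = 2*3 + 1
3 = 3*1 + 0
The gcd is 1. Working backward:
1 = 7 − 2·3
1 = −2·17 + 5·7
1 = 5·687 − 202·17
1 = −202·2765 + 813·687
So 687·813 ≡ 1 (mod 2765).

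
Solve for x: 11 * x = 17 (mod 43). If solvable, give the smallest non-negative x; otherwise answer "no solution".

25

First find gcd(11, 43):
43 = 3×11 + 10
11 = 1×10 + 1
10 = 10×1 + 0
gcd = 1, so a unique solution mod 43 exists.
Back-substitute for the Bézout coefficients:
1 = 11 − 10
1 = −43 + 4·11
So 11·(4) ≡ 1 (mod 43), giving 11⁻¹ ≡ 4.
x ≡ 11⁻¹·17 ≡ 4·17 ≡ 25 (mod 43).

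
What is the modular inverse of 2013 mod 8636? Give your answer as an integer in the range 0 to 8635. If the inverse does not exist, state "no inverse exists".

gcd(8636, 2013) by repeated division:
8636 = 4·2013 + 584
2013 = 3·584 + 261
584 = 2·261 + 62
261 = 4·62 + 13
62 = 4·13 + 10
13 = 1·10 + 3
10 = 3·3 + 1
3 = 3·1 + 0
The gcd is 1. Working backward:
1 = 10 − 3·3
1 = −3·13 + 4·10
1 = 4·62 − 19·13
1 = −19·261 + 80·62
1 = 80·584 − 179·261
1 = −179·2013 + 617·584
1 = 617·8636 − 2647·2013
Hence 2013⁻¹ ≡ -2647 ≡ 5989 (mod 8636).

5989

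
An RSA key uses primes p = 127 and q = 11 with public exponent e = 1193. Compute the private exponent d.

677

φ(n) = (p−1)(q−1) = 126·10 = 1260.
Need d with 1193·d ≡ 1 (mod 1260). Apply the extended Euclidean algorithm:
1260 = 1×1193 + 67
1193 = 17×67 + 54
67 = 1×54 + 13
54 = 4×13 + 2
13 = 6×2 + 1
2 = 2×1 + 0
Back-substitute:
1 = 13 − 6·2
1 = −6·54 + 25·13
1 = 25·67 − 31·54
1 = −31·1193 + 552·67
1 = 552·1260 − 583·1193
So 1193·(-583) ≡ 1 (mod 1260), hence d ≡ -583 ≡ 677 (mod 1260).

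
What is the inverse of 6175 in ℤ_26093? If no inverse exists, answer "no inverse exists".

Apply the Euclidean algorithm to 26093 and 6175:
26093 = 4×6175 + 1393
6175 = 4×1393 + 603
1393 = 2×603 + 187
603 = 3×187 + 42
187 = 4×42 + 19
42 = 2×19 + 4
19 = 4×4 + 3
4 = 1×3 + 1
3 = 3×1 + 0
The gcd is 1. Working backward:
1 = 4 − 3
1 = −19 + 5·4
1 = 5·42 − 11·19
1 = −11·187 + 49·42
1 = 49·603 − 158·187
1 = −158·1393 + 365·603
1 = 365·6175 − 1618·1393
1 = −1618·26093 + 6837·6175
So 6175·6837 ≡ 1 (mod 26093).

6837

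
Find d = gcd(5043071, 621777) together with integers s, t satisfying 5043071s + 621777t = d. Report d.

Repeated division:
5043071 = 8*621777 + 68855
621777 = 9*68855 + 2082
68855 = 33*2082 + 149
2082 = 13*149 + 145
149 = 1*145 + 4
145 = 36*4 + 1
4 = 4*1 + 0
gcd(5043071, 621777) = 1.
Back-substituting:
1 = 145 − 36·4
1 = −36·149 + 37·145
1 = 37·2082 − 517·149
1 = −517·68855 + 17098·2082
1 = 17098·621777 − 154399·68855
1 = −154399·5043071 + 1252290·621777
So 1 = (-154399)·5043071 + (1252290)·621777.

1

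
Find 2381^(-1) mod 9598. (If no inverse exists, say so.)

7393

Extended Euclidean algorithm:
9598 = 4×2381 + 74
2381 = 32×74 + 13
74 = 5×13 + 9
13 = 1×9 + 4
9 = 2×4 + 1
4 = 4×1 + 0
Since gcd(2381, 9598) = 1, back-substitute to write 1 as a combination:
1 = 9 − 2·4
1 = −2·13 + 3·9
1 = 3·74 − 17·13
1 = −17·2381 + 547·74
1 = 547·9598 − 2205·2381
Hence 2381⁻¹ ≡ -2205 ≡ 7393 (mod 9598).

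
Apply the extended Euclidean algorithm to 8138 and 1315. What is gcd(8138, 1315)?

1

Apply Euclid's algorithm to 8138 and 1315:
8138 = 6*1315 + 248
1315 = 5*248 + 75
248 = 3*75 + 23
75 = 3*23 + 6
23 = 3*6 + 5
6 = 1*5 + 1
5 = 5*1 + 0
gcd(8138, 1315) = 1.
Back-substituting:
1 = 6 − 5
1 = −23 + 4·6
1 = 4·75 − 13·23
1 = −13·248 + 43·75
1 = 43·1315 − 228·248
1 = −228·8138 + 1411·1315
So 1 = (-228)·8138 + (1411)·1315.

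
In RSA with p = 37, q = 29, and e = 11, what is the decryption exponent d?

φ(n) = (p−1)(q−1) = 36·28 = 1008.
Need d with 11·d ≡ 1 (mod 1008). Apply the extended Euclidean algorithm:
1008 = 91*11 + 7
11 = 1*7 + 4
7 = 1*4 + 3
4 = 1*3 + 1
3 = 3*1 + 0
Back-substitute:
1 = 4 − 3
1 = −7 + 2·4
1 = 2·11 − 3·7
1 = −3·1008 + 275·11
So 11·275 ≡ 1 (mod 1008), hence d = 275.

275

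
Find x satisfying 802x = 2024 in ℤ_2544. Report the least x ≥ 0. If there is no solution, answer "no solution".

First find gcd(802, 2544):
2544 = 3×802 + 138
802 = 5×138 + 112
138 = 1×112 + 26
112 = 4×26 + 8
26 = 3×8 + 2
8 = 4×2 + 0
gcd = 2 and 2 | 2024, so solutions exist. Divide through by 2: 401x ≡ 1012 (mod 1272).
Now find 401⁻¹ mod 1272:
1272 = 3·401 + 69
401 = 5·69 + 56
69 = 1·56 + 13
56 = 4·13 + 4
13 = 3·4 + 1
4 = 4·1 + 0
Back-substitute:
1 = 13 − 3·4
1 = −3·56 + 13·13
1 = 13·69 − 16·56
1 = −16·401 + 93·69
1 = 93·1272 − 295·401
So 401·(-295) ≡ 1 (mod 1272), i.e. 401⁻¹ ≡ 977.
Then x ≡ 977·1012 ≡ 380 (mod 1272); the smallest non-negative solution is x = 380.

380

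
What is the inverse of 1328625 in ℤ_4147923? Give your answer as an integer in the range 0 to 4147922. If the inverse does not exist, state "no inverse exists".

Compute gcd(1328625, 4147923):
4147923 = 3×1328625 + 162048
1328625 = 8×162048 + 32241
162048 = 5×32241 + 843
32241 = 38×843 + 207
843 = 4×207 + 15
207 = 13×15 + 12
15 = 1×12 + 3
12 = 4×3 + 0
Since gcd = 3 > 1, 1328625 is not a unit mod 4147923.

no inverse exists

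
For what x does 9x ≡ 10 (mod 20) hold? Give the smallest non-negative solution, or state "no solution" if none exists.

10

First find gcd(9, 20):
20 = 2·9 + 2
9 = 4·2 + 1
2 = 2·1 + 0
gcd = 1, so a unique solution mod 20 exists.
Back-substitute for the Bézout coefficients:
1 = 9 − 4·2
1 = −4·20 + 9·9
So 9·(9) ≡ 1 (mod 20), giving 9⁻¹ ≡ 9.
x ≡ 9⁻¹·10 ≡ 9·10 ≡ 10 (mod 20).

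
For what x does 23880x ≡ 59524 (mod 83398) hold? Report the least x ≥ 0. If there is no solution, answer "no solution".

First find gcd(23880, 83398):
83398 = 3×23880 + 11758
23880 = 2×11758 + 364
11758 = 32×364 + 110
364 = 3×110 + 34
110 = 3×34 + 8
34 = 4×8 + 2
8 = 4×2 + 0
gcd = 2 and 2 | 59524, so solutions exist. Divide through by 2: 11940x ≡ 29762 (mod 41699).
Now find 11940⁻¹ mod 41699:
41699 = 3×11940 + 5879
11940 = 2×5879 + 182
5879 = 32×182 + 55
182 = 3×55 + 17
55 = 3×17 + 4
17 = 4×4 + 1
4 = 4×1 + 0
Back-substitute:
1 = 17 − 4·4
1 = −4·55 + 13·17
1 = 13·182 − 43·55
1 = −43·5879 + 1389·182
1 = 1389·11940 − 2821·5879
1 = −2821·41699 + 9852·11940
So 11940⁻¹ ≡ 9852 (mod 41699).
Then x ≡ 9852·29762 ≡ 29555 (mod 41699); the smallest non-negative solution is x = 29555.

29555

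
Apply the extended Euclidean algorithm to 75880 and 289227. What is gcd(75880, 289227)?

Euclidean algorithm:
289227 = 3·75880 + 61587
75880 = 1·61587 + 14293
61587 = 4·14293 + 4415
14293 = 3·4415 + 1048
4415 = 4·1048 + 223
1048 = 4·223 + 156
223 = 1·156 + 67
156 = 2·67 + 22
67 = 3·22 + 1
22 = 22·1 + 0
gcd(75880, 289227) = 1.
Working backward:
1 = 67 − 3·22
1 = −3·156 + 7·67
1 = 7·223 − 10·156
1 = −10·1048 + 47·223
1 = 47·4415 − 198·1048
1 = −198·14293 + 641·4415
1 = 641·61587 − 2762·14293
1 = −2762·75880 + 3403·61587
1 = 3403·289227 − 12971·75880
So 1 = (3403)·289227 + (-12971)·75880.

1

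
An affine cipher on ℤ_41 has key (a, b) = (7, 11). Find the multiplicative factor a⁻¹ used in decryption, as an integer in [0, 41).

6

Apply the Euclidean algorithm to 41 and 7:
41 = 5*7 + 6
7 = 1*6 + 1
6 = 6*1 + 0
The gcd is 1. Working backward:
1 = 7 − 6
1 = −41 + 6·7
So 7·6 ≡ 1 (mod 41).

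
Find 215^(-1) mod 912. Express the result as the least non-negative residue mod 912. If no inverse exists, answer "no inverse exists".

263

gcd(912, 215) by repeated division:
912 = 4*215 + 52
215 = 4*52 + 7
52 = 7*7 + 3
7 = 2*3 + 1
3 = 3*1 + 0
The gcd is 1. Working backward:
1 = 7 − 2·3
1 = −2·52 + 15·7
1 = 15·215 − 62·52
1 = −62·912 + 263·215
So 215·263 ≡ 1 (mod 912).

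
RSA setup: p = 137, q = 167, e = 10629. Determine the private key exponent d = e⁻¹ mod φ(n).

φ(n) = (p−1)(q−1) = 136·166 = 22576.
Need d with 10629·d ≡ 1 (mod 22576). Apply the extended Euclidean algorithm:
22576 = 2*10629 + 1318
10629 = 8*1318 + 85
1318 = 15*85 + 43
85 = 1*43 + 42
43 = 1*42 + 1
42 = 42*1 + 0
Back-substitute:
1 = 43 − 42
1 = −85 + 2·43
1 = 2·1318 − 31·85
1 = −31·10629 + 250·1318
1 = 250·22576 − 531·10629
So 10629·(-531) ≡ 1 (mod 22576), hence d ≡ -531 ≡ 22045 (mod 22576).

22045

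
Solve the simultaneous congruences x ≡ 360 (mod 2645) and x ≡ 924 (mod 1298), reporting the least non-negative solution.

100870

Write x = 360 + 2645·k. Then 2645·k ≡ 924 − 360 ≡ 564 (mod 1298).
Need 2645⁻¹ mod 1298. Extended Euclid on (1298, 49):
1298 = 26*49 + 24
49 = 2*24 + 1
24 = 24*1 + 0
Back-substitute:
1 = 49 − 2·24
1 = −2·1298 + 53·49
2645⁻¹ ≡ 53 (mod 1298), so k ≡ 53·564 ≡ 38 (mod 1298).
x = 360 + 2645·38 = 100870.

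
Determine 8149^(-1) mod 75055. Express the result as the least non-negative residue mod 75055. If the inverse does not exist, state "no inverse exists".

Extended Euclidean algorithm:
75055 = 9×8149 + 1714
8149 = 4×1714 + 1293
1714 = 1×1293 + 421
1293 = 3×421 + 30
421 = 14×30 + 1
30 = 30×1 + 0
gcd = 1, so the inverse exists. Back-substitute:
1 = 421 − 14·30
1 = −14·1293 + 43·421
1 = 43·1714 − 57·1293
1 = −57·8149 + 271·1714
1 = 271·75055 − 2496·8149
Hence 8149⁻¹ ≡ -2496 ≡ 72559 (mod 75055).

72559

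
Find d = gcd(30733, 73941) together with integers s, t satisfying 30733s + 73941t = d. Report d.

Euclidean algorithm:
73941 = 2×30733 + 12475
30733 = 2×12475 + 5783
12475 = 2×5783 + 909
5783 = 6×909 + 329
909 = 2×329 + 251
329 = 1×251 + 78
251 = 3×78 + 17
78 = 4×17 + 10
17 = 1×10 + 7
10 = 1×7 + 3
7 = 2×3 + 1
3 = 3×1 + 0
gcd(30733, 73941) = 1.
Back-substituting:
1 = 7 − 2·3
1 = −2·10 + 3·7
1 = 3·17 − 5·10
1 = −5·78 + 23·17
1 = 23·251 − 74·78
1 = −74·329 + 97·251
1 = 97·909 − 268·329
1 = −268·5783 + 1705·909
1 = 1705·12475 − 3678·5783
1 = −3678·30733 + 9061·12475
1 = 9061·73941 − 21800·30733
So 1 = (9061)·73941 + (-21800)·30733.

1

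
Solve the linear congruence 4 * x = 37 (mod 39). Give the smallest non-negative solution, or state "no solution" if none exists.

First find gcd(4, 39):
39 = 9*4 + 3
4 = 1*3 + 1
3 = 3*1 + 0
gcd = 1, so a unique solution mod 39 exists.
Back-substitute for the Bézout coefficients:
1 = 4 − 3
1 = −39 + 10·4
So 4·(10) ≡ 1 (mod 39), giving 4⁻¹ ≡ 10.
x ≡ 4⁻¹·37 ≡ 10·37 ≡ 19 (mod 39).

19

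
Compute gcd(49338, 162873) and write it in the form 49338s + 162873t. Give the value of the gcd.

9

Repeated division:
162873 = 3*49338 + 14859
49338 = 3*14859 + 4761
14859 = 3*4761 + 576
4761 = 8*576 + 153
576 = 3*153 + 117
153 = 1*117 + 36
117 = 3*36 + 9
36 = 4*9 + 0
gcd(49338, 162873) = 9.
Back-substituting:
9 = 117 − 3·36
9 = −3·153 + 4·117
9 = 4·576 − 15·153
9 = −15·4761 + 124·576
9 = 124·14859 − 387·4761
9 = −387·49338 + 1285·14859
9 = 1285·162873 − 4242·49338
So 9 = (1285)·162873 + (-4242)·49338.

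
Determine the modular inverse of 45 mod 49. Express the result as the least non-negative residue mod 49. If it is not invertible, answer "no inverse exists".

12

gcd(49, 45) by repeated division:
49 = 1*45 + 4
45 = 11*4 + 1
4 = 4*1 + 0
The gcd is 1. Working backward:
1 = 45 − 11·4
1 = −11·49 + 12·45
So 45·12 ≡ 1 (mod 49).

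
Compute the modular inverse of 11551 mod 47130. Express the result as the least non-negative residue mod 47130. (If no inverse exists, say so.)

Apply the Euclidean algorithm to 47130 and 11551:
47130 = 4*11551 + 926
11551 = 12*926 + 439
926 = 2*439 + 48
439 = 9*48 + 7
48 = 6*7 + 6
7 = 1*6 + 1
6 = 6*1 + 0
The gcd is 1. Working backward:
1 = 7 − 6
1 = −48 + 7·7
1 = 7·439 − 64·48
1 = −64·926 + 135·439
1 = 135·11551 − 1684·926
1 = −1684·47130 + 6871·11551
So 11551·6871 ≡ 1 (mod 47130).

6871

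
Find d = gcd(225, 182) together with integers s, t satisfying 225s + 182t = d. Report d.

1

Apply Euclid's algorithm to 225 and 182:
225 = 1·182 + 43
182 = 4·43 + 10
43 = 4·10 + 3
10 = 3·3 + 1
3 = 3·1 + 0
gcd(225, 182) = 1.
Back-substituting:
1 = 10 − 3·3
1 = −3·43 + 13·10
1 = 13·182 − 55·43
1 = −55·225 + 68·182
So 1 = (-55)·225 + (68)·182.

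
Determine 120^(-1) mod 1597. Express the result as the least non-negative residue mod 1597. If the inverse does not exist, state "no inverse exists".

Extended Euclidean algorithm:
1597 = 13×120 + 37
120 = 3×37 + 9
37 = 4×9 + 1
9 = 9×1 + 0
gcd = 1, so the inverse exists. Back-substitute:
1 = 37 − 4·9
1 = −4·120 + 13·37
1 = 13·1597 − 173·120
Hence 120⁻¹ ≡ -173 ≡ 1424 (mod 1597).

1424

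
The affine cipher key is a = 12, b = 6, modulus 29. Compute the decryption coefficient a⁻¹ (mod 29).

17

gcd(29, 12) by repeated division:
29 = 2×12 + 5
12 = 2×5 + 2
5 = 2×2 + 1
2 = 2×1 + 0
gcd = 1, so the inverse exists. Back-substitute:
1 = 5 − 2·2
1 = −2·12 + 5·5
1 = 5·29 − 12·12
Thus 12·(-12) ≡ 1 (mod 29); reducing, -12 mod 29 = 17.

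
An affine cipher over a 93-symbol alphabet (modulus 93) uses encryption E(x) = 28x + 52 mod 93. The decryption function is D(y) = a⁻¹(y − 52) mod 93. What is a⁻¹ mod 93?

10

Extended Euclidean algorithm:
93 = 3*28 + 9
28 = 3*9 + 1
9 = 9*1 + 0
gcd = 1, so the inverse exists. Back-substitute:
1 = 28 − 3·9
1 = −3·93 + 10·28
So 28·10 ≡ 1 (mod 93).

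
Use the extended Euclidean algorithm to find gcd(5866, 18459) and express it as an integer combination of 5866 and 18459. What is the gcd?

7

Apply Euclid's algorithm to 18459 and 5866:
18459 = 3*5866 + 861
5866 = 6*861 + 700
861 = 1*700 + 161
700 = 4*161 + 56
161 = 2*56 + 49
56 = 1*49 + 7
49 = 7*7 + 0
gcd(5866, 18459) = 7.
Back-substituting:
7 = 56 − 49
7 = −161 + 3·56
7 = 3·700 − 13·161
7 = −13·861 + 16·700
7 = 16·5866 − 109·861
7 = −109·18459 + 343·5866
So 7 = (-109)·18459 + (343)·5866.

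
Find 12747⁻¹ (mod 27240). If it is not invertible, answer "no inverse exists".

no inverse exists

Euclidean algorithm on 27240, 12747:
27240 = 2×12747 + 1746
12747 = 7×1746 + 525
1746 = 3×525 + 171
525 = 3×171 + 12
171 = 14×12 + 3
12 = 4×3 + 0
Since gcd = 3 > 1, 12747 is not a unit mod 27240.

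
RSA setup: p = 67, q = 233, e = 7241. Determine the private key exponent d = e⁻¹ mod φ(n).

φ(n) = (p−1)(q−1) = 66·232 = 15312.
Need d with 7241·d ≡ 1 (mod 15312). Apply the extended Euclidean algorithm:
15312 = 2·7241 + 830
7241 = 8·830 + 601
830 = 1·601 + 229
601 = 2·229 + 143
229 = 1·143 + 86
143 = 1·86 + 57
86 = 1·57 + 29
57 = 1·29 + 28
29 = 1·28 + 1
28 = 28·1 + 0
Back-substitute:
1 = 29 − 28
1 = −57 + 2·29
1 = 2·86 − 3·57
1 = −3·143 + 5·86
1 = 5·229 − 8·143
1 = −8·601 + 21·229
1 = 21·830 − 29·601
1 = −29·7241 + 253·830
1 = 253·15312 − 535·7241
So 7241·(-535) ≡ 1 (mod 15312), hence d ≡ -535 ≡ 14777 (mod 15312).

14777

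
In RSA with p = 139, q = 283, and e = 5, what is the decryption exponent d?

31133

φ(n) = (p−1)(q−1) = 138·282 = 38916.
Need d with 5·d ≡ 1 (mod 38916). Apply the extended Euclidean algorithm:
38916 = 7783*5 + 1
5 = 5*1 + 0
Back-substitute:
1 = 38916 − 7783·5
So 5·(-7783) ≡ 1 (mod 38916), hence d ≡ -7783 ≡ 31133 (mod 38916).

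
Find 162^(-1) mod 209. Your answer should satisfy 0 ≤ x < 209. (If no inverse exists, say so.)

40

Apply the Euclidean algorithm to 209 and 162:
209 = 1×162 + 47
162 = 3×47 + 21
47 = 2×21 + 5
21 = 4×5 + 1
5 = 5×1 + 0
gcd = 1, so the inverse exists. Back-substitute:
1 = 21 − 4·5
1 = −4·47 + 9·21
1 = 9·162 − 31·47
1 = −31·209 + 40·162
So 162·40 ≡ 1 (mod 209).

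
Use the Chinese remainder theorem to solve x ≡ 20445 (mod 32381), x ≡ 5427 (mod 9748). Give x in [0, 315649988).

Write x = 20445 + 32381·k. Then 32381·k ≡ 5427 − 20445 ≡ 4478 (mod 9748).
Need 32381⁻¹ mod 9748. Extended Euclid on (9748, 3137):
9748 = 3·3137 + 337
3137 = 9·337 + 104
337 = 3·104 + 25
104 = 4·25 + 4
25 = 6·4 + 1
4 = 4·1 + 0
Back-substitute:
1 = 25 − 6·4
1 = −6·104 + 25·25
1 = 25·337 − 81·104
1 = −81·3137 + 754·337
1 = 754·9748 − 2343·3137
32381⁻¹ ≡ 7405 (mod 9748), so k ≡ 7405·4478 ≡ 6642 (mod 9748).
x = 20445 + 32381·6642 = 215095047.

215095047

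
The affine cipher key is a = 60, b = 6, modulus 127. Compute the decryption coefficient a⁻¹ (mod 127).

gcd(127, 60) by repeated division:
127 = 2*60 + 7
60 = 8*7 + 4
7 = 1*4 + 3
4 = 1*3 + 1
3 = 3*1 + 0
Since gcd(60, 127) = 1, back-substitute to write 1 as a combination:
1 = 4 − 3
1 = −7 + 2·4
1 = 2·60 − 17·7
1 = −17·127 + 36·60
So 60·36 ≡ 1 (mod 127).

36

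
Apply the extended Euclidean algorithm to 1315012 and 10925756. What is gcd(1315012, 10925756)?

Repeated division:
10925756 = 8*1315012 + 405660
1315012 = 3*405660 + 98032
405660 = 4*98032 + 13532
98032 = 7*13532 + 3308
13532 = 4*3308 + 300
3308 = 11*300 + 8
300 = 37*8 + 4
8 = 2*4 + 0
gcd(1315012, 10925756) = 4.
Back-substituting:
4 = 300 − 37·8
4 = −37·3308 + 408·300
4 = 408·13532 − 1669·3308
4 = −1669·98032 + 12091·13532
4 = 12091·405660 − 50033·98032
4 = −50033·1315012 + 162190·405660
4 = 162190·10925756 − 1347553·1315012
So 4 = (162190)·10925756 + (-1347553)·1315012.

4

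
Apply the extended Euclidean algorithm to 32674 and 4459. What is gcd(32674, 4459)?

1

Repeated division:
32674 = 7·4459 + 1461
4459 = 3·1461 + 76
1461 = 19·76 + 17
76 = 4·17 + 8
17 = 2·8 + 1
8 = 8·1 + 0
gcd(32674, 4459) = 1.
Express as a combination:
1 = 17 − 2·8
1 = −2·76 + 9·17
1 = 9·1461 − 173·76
1 = −173·4459 + 528·1461
1 = 528·32674 − 3869·4459
So 1 = (528)·32674 + (-3869)·4459.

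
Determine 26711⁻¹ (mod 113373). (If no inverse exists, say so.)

35441

Extended Euclidean algorithm:
113373 = 4×26711 + 6529
26711 = 4×6529 + 595
6529 = 10×595 + 579
595 = 1×579 + 16
579 = 36×16 + 3
16 = 5×3 + 1
3 = 3×1 + 0
Since gcd(26711, 113373) = 1, back-substitute to write 1 as a combination:
1 = 16 − 5·3
1 = −5·579 + 181·16
1 = 181·595 − 186·579
1 = −186·6529 + 2041·595
1 = 2041·26711 − 8350·6529
1 = −8350·113373 + 35441·26711
So 26711·35441 ≡ 1 (mod 113373).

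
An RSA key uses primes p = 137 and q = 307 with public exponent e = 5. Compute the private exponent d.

33293

φ(n) = (p−1)(q−1) = 136·306 = 41616.
Need d with 5·d ≡ 1 (mod 41616). Apply the extended Euclidean algorithm:
41616 = 8323×5 + 1
5 = 5×1 + 0
Back-substitute:
1 = 41616 − 8323·5
So 5·(-8323) ≡ 1 (mod 41616), hence d ≡ -8323 ≡ 33293 (mod 41616).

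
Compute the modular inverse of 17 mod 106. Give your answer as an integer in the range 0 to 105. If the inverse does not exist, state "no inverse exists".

Extended Euclidean algorithm:
106 = 6·17 + 4
17 = 4·4 + 1
4 = 4·1 + 0
gcd = 1, so the inverse exists. Back-substitute:
1 = 17 − 4·4
1 = −4·106 + 25·17
So 17·25 ≡ 1 (mod 106).

25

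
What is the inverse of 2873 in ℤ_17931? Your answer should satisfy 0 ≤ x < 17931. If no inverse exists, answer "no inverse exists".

Run Euclid on (17931, 2873):
17931 = 6*2873 + 693
2873 = 4*693 + 101
693 = 6*101 + 87
101 = 1*87 + 14
87 = 6*14 + 3
14 = 4*3 + 2
3 = 1*2 + 1
2 = 2*1 + 0
The gcd is 1. Working backward:
1 = 3 − 2
1 = −14 + 5·3
1 = 5·87 − 31·14
1 = −31·101 + 36·87
1 = 36·693 − 247·101
1 = −247·2873 + 1024·693
1 = 1024·17931 − 6391·2873
Hence 2873⁻¹ ≡ -6391 ≡ 11540 (mod 17931).

11540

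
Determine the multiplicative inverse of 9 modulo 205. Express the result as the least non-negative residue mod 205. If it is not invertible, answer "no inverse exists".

Apply the Euclidean algorithm to 205 and 9:
205 = 22×9 + 7
9 = 1×7 + 2
7 = 3×2 + 1
2 = 2×1 + 0
gcd = 1, so the inverse exists. Back-substitute:
1 = 7 − 3·2
1 = −3·9 + 4·7
1 = 4·205 − 91·9
Thus 9·(-91) ≡ 1 (mod 205); reducing, -91 mod 205 = 114.

114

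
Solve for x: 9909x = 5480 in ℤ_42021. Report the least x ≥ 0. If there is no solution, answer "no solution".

no solution

gcd(9909, 42021):
42021 = 4*9909 + 2385
9909 = 4*2385 + 369
2385 = 6*369 + 171
369 = 2*171 + 27
171 = 6*27 + 9
27 = 3*9 + 0
gcd = 9, but 9 ∤ 5480, so the congruence has no solution.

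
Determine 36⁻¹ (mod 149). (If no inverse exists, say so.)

Run Euclid on (149, 36):
149 = 4·36 + 5
36 = 7·5 + 1
5 = 5·1 + 0
The gcd is 1. Working backward:
1 = 36 − 7·5
1 = −7·149 + 29·36
So 36·29 ≡ 1 (mod 149).

29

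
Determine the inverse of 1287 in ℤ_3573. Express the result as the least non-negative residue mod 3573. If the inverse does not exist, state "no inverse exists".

no inverse exists

Compute gcd(1287, 3573):
3573 = 2×1287 + 999
1287 = 1×999 + 288
999 = 3×288 + 135
288 = 2×135 + 18
135 = 7×18 + 9
18 = 2×9 + 0
The gcd is 9, not 1, hence no inverse exists.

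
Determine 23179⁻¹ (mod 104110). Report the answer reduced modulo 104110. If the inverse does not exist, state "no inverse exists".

Apply the Euclidean algorithm to 104110 and 23179:
104110 = 4*23179 + 11394
23179 = 2*11394 + 391
11394 = 29*391 + 55
391 = 7*55 + 6
55 = 9*6 + 1
6 = 6*1 + 0
Since gcd(23179, 104110) = 1, back-substitute to write 1 as a combination:
1 = 55 − 9·6
1 = −9·391 + 64·55
1 = 64·11394 − 1865·391
1 = −1865·23179 + 3794·11394
1 = 3794·104110 − 17041·23179
So 23179·(-17041) ≡ 1 (mod 104110), and -17041 ≡ 87069 (mod 104110).

87069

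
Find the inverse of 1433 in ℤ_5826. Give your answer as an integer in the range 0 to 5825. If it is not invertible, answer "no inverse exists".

Run Euclid on (5826, 1433):
5826 = 4*1433 + 94
1433 = 15*94 + 23
94 = 4*23 + 2
23 = 11*2 + 1
2 = 2*1 + 0
The gcd is 1. Working backward:
1 = 23 − 11·2
1 = −11·94 + 45·23
1 = 45·1433 − 686·94
1 = −686·5826 + 2789·1433
So 1433·2789 ≡ 1 (mod 5826).

2789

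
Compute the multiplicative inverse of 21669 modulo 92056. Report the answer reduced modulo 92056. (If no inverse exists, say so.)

Apply the Euclidean algorithm to 92056 and 21669:
92056 = 4·21669 + 5380
21669 = 4·5380 + 149
5380 = 36·149 + 16
149 = 9·16 + 5
16 = 3·5 + 1
5 = 5·1 + 0
Since gcd(21669, 92056) = 1, back-substitute to write 1 as a combination:
1 = 16 − 3·5
1 = −3·149 + 28·16
1 = 28·5380 − 1011·149
1 = −1011·21669 + 4072·5380
1 = 4072·92056 − 17299·21669
Hence 21669⁻¹ ≡ -17299 ≡ 74757 (mod 92056).

74757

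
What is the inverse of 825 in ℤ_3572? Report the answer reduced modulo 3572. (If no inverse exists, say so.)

1589

Run Euclid on (3572, 825):
3572 = 4*825 + 272
825 = 3*272 + 9
272 = 30*9 + 2
9 = 4*2 + 1
2 = 2*1 + 0
The gcd is 1. Working backward:
1 = 9 − 4·2
1 = −4·272 + 121·9
1 = 121·825 − 367·272
1 = −367·3572 + 1589·825
So 825·1589 ≡ 1 (mod 3572).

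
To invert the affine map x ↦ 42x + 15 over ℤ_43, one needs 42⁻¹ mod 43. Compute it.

Apply the Euclidean algorithm to 43 and 42:
43 = 1*42 + 1
42 = 42*1 + 0
gcd = 1, so the inverse exists. Back-substitute:
1 = 43 − 42
So 42·(-1) ≡ 1 (mod 43), and -1 ≡ 42 (mod 43).

42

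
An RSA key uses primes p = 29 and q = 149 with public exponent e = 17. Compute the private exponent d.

φ(n) = (p−1)(q−1) = 28·148 = 4144.
Need d with 17·d ≡ 1 (mod 4144). Apply the extended Euclidean algorithm:
4144 = 243·17 + 13
17 = 1·13 + 4
13 = 3·4 + 1
4 = 4·1 + 0
Back-substitute:
1 = 13 − 3·4
1 = −3·17 + 4·13
1 = 4·4144 − 975·17
So 17·(-975) ≡ 1 (mod 4144), hence d ≡ -975 ≡ 3169 (mod 4144).

3169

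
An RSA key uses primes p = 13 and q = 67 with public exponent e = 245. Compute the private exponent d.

φ(n) = (p−1)(q−1) = 12·66 = 792.
Need d with 245·d ≡ 1 (mod 792). Apply the extended Euclidean algorithm:
792 = 3×245 + 57
245 = 4×57 + 17
57 = 3×17 + 6
17 = 2×6 + 5
6 = 1×5 + 1
5 = 5×1 + 0
Back-substitute:
1 = 6 − 5
1 = −17 + 3·6
1 = 3·57 − 10·17
1 = −10·245 + 43·57
1 = 43·792 − 139·245
So 245·(-139) ≡ 1 (mod 792), hence d ≡ -139 ≡ 653 (mod 792).

653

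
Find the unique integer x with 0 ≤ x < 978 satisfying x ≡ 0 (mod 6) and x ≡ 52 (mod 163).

378

Write x = 0 + 6·k. Then 6·k ≡ 52 − 0 ≡ 52 (mod 163).
Need 6⁻¹ mod 163. Extended Euclid on (163, 6):
163 = 27·6 + 1
6 = 6·1 + 0
Back-substitute:
1 = 163 − 27·6
6⁻¹ ≡ 136 (mod 163), so k ≡ 136·52 ≡ 63 (mod 163).
x = 0 + 6·63 = 378.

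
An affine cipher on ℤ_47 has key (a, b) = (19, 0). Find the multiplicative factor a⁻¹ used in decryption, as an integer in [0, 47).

5

Run Euclid on (47, 19):
47 = 2*19 + 9
19 = 2*9 + 1
9 = 9*1 + 0
The gcd is 1. Working backward:
1 = 19 − 2·9
1 = −2·47 + 5·19
So 19·5 ≡ 1 (mod 47).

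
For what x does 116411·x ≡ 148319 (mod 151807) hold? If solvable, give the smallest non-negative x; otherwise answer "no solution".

First find gcd(116411, 151807):
151807 = 1*116411 + 35396
116411 = 3*35396 + 10223
35396 = 3*10223 + 4727
10223 = 2*4727 + 769
4727 = 6*769 + 113
769 = 6*113 + 91
113 = 1*91 + 22
91 = 4*22 + 3
22 = 7*3 + 1
3 = 3*1 + 0
gcd = 1, so a unique solution mod 151807 exists.
Back-substitute for the Bézout coefficients:
1 = 22 − 7·3
1 = −7·91 + 29·22
1 = 29·113 − 36·91
1 = −36·769 + 245·113
1 = 245·4727 − 1506·769
1 = −1506·10223 + 3257·4727
1 = 3257·35396 − 11277·10223
1 = −11277·116411 + 37088·35396
1 = 37088·151807 − 48365·116411
So 116411·(-48365) ≡ 1 (mod 151807), giving 116411⁻¹ ≡ 103442.
x ≡ 116411⁻¹·148319 ≡ 103442·148319 ≡ 39543 (mod 151807).

39543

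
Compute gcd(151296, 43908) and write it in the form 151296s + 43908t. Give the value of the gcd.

Euclidean algorithm:
151296 = 3·43908 + 19572
43908 = 2·19572 + 4764
19572 = 4·4764 + 516
4764 = 9·516 + 120
516 = 4·120 + 36
120 = 3·36 + 12
36 = 3·12 + 0
gcd(151296, 43908) = 12.
Back-substituting:
12 = 120 − 3·36
12 = −3·516 + 13·120
12 = 13·4764 − 120·516
12 = −120·19572 + 493·4764
12 = 493·43908 − 1106·19572
12 = −1106·151296 + 3811·43908
So 12 = (-1106)·151296 + (3811)·43908.

12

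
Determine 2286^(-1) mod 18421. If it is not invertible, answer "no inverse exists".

2216

gcd(18421, 2286) by repeated division:
18421 = 8×2286 + 133
2286 = 17×133 + 25
133 = 5×25 + 8
25 = 3×8 + 1
8 = 8×1 + 0
The gcd is 1. Working backward:
1 = 25 − 3·8
1 = −3·133 + 16·25
1 = 16·2286 − 275·133
1 = −275·18421 + 2216·2286
So 2286·2216 ≡ 1 (mod 18421).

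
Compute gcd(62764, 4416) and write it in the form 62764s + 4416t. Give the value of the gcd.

4

Euclidean algorithm:
62764 = 14·4416 + 940
4416 = 4·940 + 656
940 = 1·656 + 284
656 = 2·284 + 88
284 = 3·88 + 20
88 = 4·20 + 8
20 = 2·8 + 4
8 = 2·4 + 0
gcd(62764, 4416) = 4.
Working backward:
4 = 20 − 2·8
4 = −2·88 + 9·20
4 = 9·284 − 29·88
4 = −29·656 + 67·284
4 = 67·940 − 96·656
4 = −96·4416 + 451·940
4 = 451·62764 − 6410·4416
So 4 = (451)·62764 + (-6410)·4416.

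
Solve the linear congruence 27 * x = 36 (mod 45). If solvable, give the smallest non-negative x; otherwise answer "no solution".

First find gcd(27, 45):
45 = 1*27 + 18
27 = 1*18 + 9
18 = 2*9 + 0
gcd = 9 and 9 | 36, so solutions exist. Divide through by 9: 3x ≡ 4 (mod 5).
Now find 3⁻¹ mod 5:
5 = 1×3 + 2
3 = 1×2 + 1
2 = 2×1 + 0
Back-substitute:
1 = 3 − 2
1 = −5 + 2·3
So 3⁻¹ ≡ 2 (mod 5).
Then x ≡ 2·4 ≡ 3 (mod 5); the smallest non-negative solution is x = 3.

3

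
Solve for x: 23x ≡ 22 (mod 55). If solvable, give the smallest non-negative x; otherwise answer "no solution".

First find gcd(23, 55):
55 = 2×23 + 9
23 = 2×9 + 5
9 = 1×5 + 4
5 = 1×4 + 1
4 = 4×1 + 0
gcd = 1, so a unique solution mod 55 exists.
Back-substitute for the Bézout coefficients:
1 = 5 − 4
1 = −9 + 2·5
1 = 2·23 − 5·9
1 = −5·55 + 12·23
So 23·(12) ≡ 1 (mod 55), giving 23⁻¹ ≡ 12.
x ≡ 23⁻¹·22 ≡ 12·22 ≡ 44 (mod 55).

44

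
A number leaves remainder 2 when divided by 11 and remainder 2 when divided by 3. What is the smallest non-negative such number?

2

Write x = 2 + 11·k. Then 11·k ≡ 2 − 2 ≡ 0 (mod 3).
Need 11⁻¹ mod 3. Extended Euclid on (3, 2):
3 = 1×2 + 1
2 = 2×1 + 0
Back-substitute:
1 = 3 − 2
11⁻¹ ≡ 2 (mod 3), so k ≡ 2·0 ≡ 0 (mod 3).
x = 2 + 11·0 = 2.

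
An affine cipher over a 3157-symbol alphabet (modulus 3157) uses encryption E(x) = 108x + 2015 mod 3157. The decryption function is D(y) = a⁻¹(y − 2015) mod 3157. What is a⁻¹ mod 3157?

Extended Euclidean algorithm:
3157 = 29×108 + 25
108 = 4×25 + 8
25 = 3×8 + 1
8 = 8×1 + 0
The gcd is 1. Working backward:
1 = 25 − 3·8
1 = −3·108 + 13·25
1 = 13·3157 − 380·108
So 108·(-380) ≡ 1 (mod 3157), and -380 ≡ 2777 (mod 3157).

2777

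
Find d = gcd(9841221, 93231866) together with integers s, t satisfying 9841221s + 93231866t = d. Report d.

13

Repeated division:
93231866 = 9*9841221 + 4660877
9841221 = 2*4660877 + 519467
4660877 = 8*519467 + 505141
519467 = 1*505141 + 14326
505141 = 35*14326 + 3731
14326 = 3*3731 + 3133
3731 = 1*3133 + 598
3133 = 5*598 + 143
598 = 4*143 + 26
143 = 5*26 + 13
26 = 2*13 + 0
gcd(9841221, 93231866) = 13.
Express as a combination:
13 = 143 − 5·26
13 = −5·598 + 21·143
13 = 21·3133 − 110·598
13 = −110·3731 + 131·3133
13 = 131·14326 − 503·3731
13 = −503·505141 + 17736·14326
13 = 17736·519467 − 18239·505141
13 = −18239·4660877 + 163648·519467
13 = 163648·9841221 − 345535·4660877
13 = −345535·93231866 + 3273463·9841221
So 13 = (-345535)·93231866 + (3273463)·9841221.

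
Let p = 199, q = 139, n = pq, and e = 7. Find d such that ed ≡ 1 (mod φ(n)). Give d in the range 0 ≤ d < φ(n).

φ(n) = (p−1)(q−1) = 198·138 = 27324.
Need d with 7·d ≡ 1 (mod 27324). Apply the extended Euclidean algorithm:
27324 = 3903·7 + 3
7 = 2·3 + 1
3 = 3·1 + 0
Back-substitute:
1 = 7 − 2·3
1 = −2·27324 + 7807·7
So 7·7807 ≡ 1 (mod 27324), hence d = 7807.

7807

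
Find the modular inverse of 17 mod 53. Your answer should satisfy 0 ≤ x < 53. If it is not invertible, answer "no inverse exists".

25

Extended Euclidean algorithm:
53 = 3*17 + 2
17 = 8*2 + 1
2 = 2*1 + 0
The gcd is 1. Working backward:
1 = 17 − 8·2
1 = −8·53 + 25·17
So 17·25 ≡ 1 (mod 53).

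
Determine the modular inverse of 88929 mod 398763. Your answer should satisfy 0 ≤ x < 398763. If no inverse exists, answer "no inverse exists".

no inverse exists

Euclidean algorithm on 398763, 88929:
398763 = 4·88929 + 43047
88929 = 2·43047 + 2835
43047 = 15·2835 + 522
2835 = 5·522 + 225
522 = 2·225 + 72
225 = 3·72 + 9
72 = 8·9 + 0
gcd(88929, 398763) = 9 ≠ 1, so 88929 has no multiplicative inverse modulo 398763.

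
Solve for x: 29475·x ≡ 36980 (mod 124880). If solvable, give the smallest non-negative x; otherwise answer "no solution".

2412

First find gcd(29475, 124880):
124880 = 4·29475 + 6980
29475 = 4·6980 + 1555
6980 = 4·1555 + 760
1555 = 2·760 + 35
760 = 21·35 + 25
35 = 1·25 + 10
25 = 2·10 + 5
10 = 2·5 + 0
gcd = 5 and 5 | 36980, so solutions exist. Divide through by 5: 5895x ≡ 7396 (mod 24976).
Now find 5895⁻¹ mod 24976:
24976 = 4*5895 + 1396
5895 = 4*1396 + 311
1396 = 4*311 + 152
311 = 2*152 + 7
152 = 21*7 + 5
7 = 1*5 + 2
5 = 2*2 + 1
2 = 2*1 + 0
Back-substitute:
1 = 5 − 2·2
1 = −2·7 + 3·5
1 = 3·152 − 65·7
1 = −65·311 + 133·152
1 = 133·1396 − 597·311
1 = −597·5895 + 2521·1396
1 = 2521·24976 − 10681·5895
So 5895·(-10681) ≡ 1 (mod 24976), i.e. 5895⁻¹ ≡ 14295.
Then x ≡ 14295·7396 ≡ 2412 (mod 24976); the smallest non-negative solution is x = 2412.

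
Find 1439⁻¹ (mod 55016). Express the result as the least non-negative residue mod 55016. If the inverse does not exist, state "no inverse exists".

gcd(55016, 1439) by repeated division:
55016 = 38·1439 + 334
1439 = 4·334 + 103
334 = 3·103 + 25
103 = 4·25 + 3
25 = 8·3 + 1
3 = 3·1 + 0
gcd = 1, so the inverse exists. Back-substitute:
1 = 25 − 8·3
1 = −8·103 + 33·25
1 = 33·334 − 107·103
1 = −107·1439 + 461·334
1 = 461·55016 − 17625·1439
Thus 1439·(-17625) ≡ 1 (mod 55016); reducing, -17625 mod 55016 = 37391.

37391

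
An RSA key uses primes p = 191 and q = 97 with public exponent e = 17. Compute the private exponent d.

1073

φ(n) = (p−1)(q−1) = 190·96 = 18240.
Need d with 17·d ≡ 1 (mod 18240). Apply the extended Euclidean algorithm:
18240 = 1072×17 + 16
17 = 1×16 + 1
16 = 16×1 + 0
Back-substitute:
1 = 17 − 16
1 = −18240 + 1073·17
So 17·1073 ≡ 1 (mod 18240), hence d = 1073.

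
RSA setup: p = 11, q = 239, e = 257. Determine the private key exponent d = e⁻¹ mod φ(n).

213

φ(n) = (p−1)(q−1) = 10·238 = 2380.
Need d with 257·d ≡ 1 (mod 2380). Apply the extended Euclidean algorithm:
2380 = 9*257 + 67
257 = 3*67 + 56
67 = 1*56 + 11
56 = 5*11 + 1
11 = 11*1 + 0
Back-substitute:
1 = 56 − 5·11
1 = −5·67 + 6·56
1 = 6·257 − 23·67
1 = −23·2380 + 213·257
So 257·213 ≡ 1 (mod 2380), hence d = 213.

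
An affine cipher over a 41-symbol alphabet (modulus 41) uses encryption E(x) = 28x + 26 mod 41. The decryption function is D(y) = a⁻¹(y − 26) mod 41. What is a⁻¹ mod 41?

22

gcd(41, 28) by repeated division:
41 = 1×28 + 13
28 = 2×13 + 2
13 = 6×2 + 1
2 = 2×1 + 0
The gcd is 1. Working backward:
1 = 13 − 6·2
1 = −6·28 + 13·13
1 = 13·41 − 19·28
Hence 28⁻¹ ≡ -19 ≡ 22 (mod 41).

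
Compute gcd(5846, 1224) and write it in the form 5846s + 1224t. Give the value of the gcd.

2

Apply Euclid's algorithm to 5846 and 1224:
5846 = 4·1224 + 950
1224 = 1·950 + 274
950 = 3·274 + 128
274 = 2·128 + 18
128 = 7·18 + 2
18 = 9·2 + 0
gcd(5846, 1224) = 2.
Express as a combination:
2 = 128 − 7·18
2 = −7·274 + 15·128
2 = 15·950 − 52·274
2 = −52·1224 + 67·950
2 = 67·5846 − 320·1224
So 2 = (67)·5846 + (-320)·1224.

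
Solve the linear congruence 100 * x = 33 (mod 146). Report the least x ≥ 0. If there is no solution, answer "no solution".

no solution

gcd(100, 146):
146 = 1·100 + 46
100 = 2·46 + 8
46 = 5·8 + 6
8 = 1·6 + 2
6 = 3·2 + 0
gcd = 2, but 2 ∤ 33, so the congruence has no solution.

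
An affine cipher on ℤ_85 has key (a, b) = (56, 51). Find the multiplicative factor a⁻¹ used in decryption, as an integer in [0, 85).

41

Extended Euclidean algorithm:
85 = 1·56 + 29
56 = 1·29 + 27
29 = 1·27 + 2
27 = 13·2 + 1
2 = 2·1 + 0
gcd = 1, so the inverse exists. Back-substitute:
1 = 27 − 13·2
1 = −13·29 + 14·27
1 = 14·56 − 27·29
1 = −27·85 + 41·56
So 56·41 ≡ 1 (mod 85).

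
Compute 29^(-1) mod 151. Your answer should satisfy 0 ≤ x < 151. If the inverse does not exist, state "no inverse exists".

Extended Euclidean algorithm:
151 = 5×29 + 6
29 = 4×6 + 5
6 = 1×5 + 1
5 = 5×1 + 0
gcd = 1, so the inverse exists. Back-substitute:
1 = 6 − 5
1 = −29 + 5·6
1 = 5·151 − 26·29
So 29·(-26) ≡ 1 (mod 151), and -26 ≡ 125 (mod 151).

125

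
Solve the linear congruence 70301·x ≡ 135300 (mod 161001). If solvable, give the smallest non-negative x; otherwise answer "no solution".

104019

First find gcd(70301, 161001):
161001 = 2×70301 + 20399
70301 = 3×20399 + 9104
20399 = 2×9104 + 2191
9104 = 4×2191 + 340
2191 = 6×340 + 151
340 = 2×151 + 38
151 = 3×38 + 37
38 = 1×37 + 1
37 = 37×1 + 0
gcd = 1, so a unique solution mod 161001 exists.
Back-substitute for the Bézout coefficients:
1 = 38 − 37
1 = −151 + 4·38
1 = 4·340 − 9·151
1 = −9·2191 + 58·340
1 = 58·9104 − 241·2191
1 = −241·20399 + 540·9104
1 = 540·70301 − 1861·20399
1 = −1861·161001 + 4262·70301
So 70301·(4262) ≡ 1 (mod 161001), giving 70301⁻¹ ≡ 4262.
x ≡ 70301⁻¹·135300 ≡ 4262·135300 ≡ 104019 (mod 161001).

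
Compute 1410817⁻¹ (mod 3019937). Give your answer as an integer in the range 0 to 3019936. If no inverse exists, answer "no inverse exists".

491924

gcd(3019937, 1410817) by repeated division:
3019937 = 2·1410817 + 198303
1410817 = 7·198303 + 22696
198303 = 8·22696 + 16735
22696 = 1·16735 + 5961
16735 = 2·5961 + 4813
5961 = 1·4813 + 1148
4813 = 4·1148 + 221
1148 = 5·221 + 43
221 = 5·43 + 6
43 = 7·6 + 1
6 = 6·1 + 0
gcd = 1, so the inverse exists. Back-substitute:
1 = 43 − 7·6
1 = −7·221 + 36·43
1 = 36·1148 − 187·221
1 = −187·4813 + 784·1148
1 = 784·5961 − 971·4813
1 = −971·16735 + 2726·5961
1 = 2726·22696 − 3697·16735
1 = −3697·198303 + 32302·22696
1 = 32302·1410817 − 229811·198303
1 = −229811·3019937 + 491924·1410817
So 1410817·491924 ≡ 1 (mod 3019937).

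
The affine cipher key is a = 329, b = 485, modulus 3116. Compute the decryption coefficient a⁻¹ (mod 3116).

985

Run Euclid on (3116, 329):
3116 = 9·329 + 155
329 = 2·155 + 19
155 = 8·19 + 3
19 = 6·3 + 1
3 = 3·1 + 0
Since gcd(329, 3116) = 1, back-substitute to write 1 as a combination:
1 = 19 − 6·3
1 = −6·155 + 49·19
1 = 49·329 − 104·155
1 = −104·3116 + 985·329
So 329·985 ≡ 1 (mod 3116).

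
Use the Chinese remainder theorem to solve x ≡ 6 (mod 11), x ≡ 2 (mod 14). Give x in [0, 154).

Write x = 6 + 11·k. Then 11·k ≡ 2 − 6 ≡ 10 (mod 14).
Need 11⁻¹ mod 14. Extended Euclid on (14, 11):
14 = 1·11 + 3
11 = 3·3 + 2
3 = 1·2 + 1
2 = 2·1 + 0
Back-substitute:
1 = 3 − 2
1 = −11 + 4·3
1 = 4·14 − 5·11
11⁻¹ ≡ 9 (mod 14), so k ≡ 9·10 ≡ 6 (mod 14).
x = 6 + 11·6 = 72.

72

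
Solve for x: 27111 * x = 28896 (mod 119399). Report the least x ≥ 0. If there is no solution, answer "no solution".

First find gcd(27111, 119399):
119399 = 4×27111 + 10955
27111 = 2×10955 + 5201
10955 = 2×5201 + 553
5201 = 9×553 + 224
553 = 2×224 + 105
224 = 2×105 + 14
105 = 7×14 + 7
14 = 2×7 + 0
gcd = 7 and 7 | 28896, so solutions exist. Divide through by 7: 3873x ≡ 4128 (mod 17057).
Now find 3873⁻¹ mod 17057:
17057 = 4·3873 + 1565
3873 = 2·1565 + 743
1565 = 2·743 + 79
743 = 9·79 + 32
79 = 2·32 + 15
32 = 2·15 + 2
15 = 7·2 + 1
2 = 2·1 + 0
Back-substitute:
1 = 15 − 7·2
1 = −7·32 + 15·15
1 = 15·79 − 37·32
1 = −37·743 + 348·79
1 = 348·1565 − 733·743
1 = −733·3873 + 1814·1565
1 = 1814·17057 − 7989·3873
So 3873·(-7989) ≡ 1 (mod 17057), i.e. 3873⁻¹ ≡ 9068.
Then x ≡ 9068·4128 ≡ 9646 (mod 17057); the smallest non-negative solution is x = 9646.

9646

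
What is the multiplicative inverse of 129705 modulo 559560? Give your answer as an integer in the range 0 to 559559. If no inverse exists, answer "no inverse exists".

no inverse exists

Compute gcd(129705, 559560):
559560 = 4*129705 + 40740
129705 = 3*40740 + 7485
40740 = 5*7485 + 3315
7485 = 2*3315 + 855
3315 = 3*855 + 750
855 = 1*750 + 105
750 = 7*105 + 15
105 = 7*15 + 0
gcd(129705, 559560) = 15 ≠ 1, so 129705 has no multiplicative inverse modulo 559560.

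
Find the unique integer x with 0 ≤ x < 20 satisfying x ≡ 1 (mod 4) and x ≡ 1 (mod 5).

Write x = 1 + 4·k. Then 4·k ≡ 1 − 1 ≡ 0 (mod 5).
Need 4⁻¹ mod 5. Extended Euclid on (5, 4):
5 = 1×4 + 1
4 = 4×1 + 0
Back-substitute:
1 = 5 − 4
4⁻¹ ≡ 4 (mod 5), so k ≡ 4·0 ≡ 0 (mod 5).
x = 1 + 4·0 = 1.

1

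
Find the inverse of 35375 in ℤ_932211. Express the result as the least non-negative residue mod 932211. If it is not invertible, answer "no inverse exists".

Run Euclid on (932211, 35375):
932211 = 26×35375 + 12461
35375 = 2×12461 + 10453
12461 = 1×10453 + 2008
10453 = 5×2008 + 413
2008 = 4×413 + 356
413 = 1×356 + 57
356 = 6×57 + 14
57 = 4×14 + 1
14 = 14×1 + 0
gcd = 1, so the inverse exists. Back-substitute:
1 = 57 − 4·14
1 = −4·356 + 25·57
1 = 25·413 − 29·356
1 = −29·2008 + 141·413
1 = 141·10453 − 734·2008
1 = −734·12461 + 875·10453
1 = 875·35375 − 2484·12461
1 = −2484·932211 + 65459·35375
So 35375·65459 ≡ 1 (mod 932211).

65459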